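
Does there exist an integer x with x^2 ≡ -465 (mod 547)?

yes

Pull out -1: (-465|547) = (-1|547)·(465|547). Since 547 ≡ 3 (mod 4), (-1|547) = -1. Now have -(465|547).
465 ≡ 1 (mod 4), so quadratic reciprocity gives (465|547) = (547|465). Reduce: 547 ≡ 82 (mod 465). Now have -(82|465).
Factor out 2: 82 = 2·41. Since 465 ≡ 1 (mod 8), (2|465) = +1. Now have -(41|465).
41 ≡ 1 (mod 4), so quadratic reciprocity gives (41|465) = (465|41). Reduce: 465 ≡ 14 (mod 41). Now have -(14|41).
Factor out 2: 14 = 2·7. Since 41 ≡ 1 (mod 8), (2|41) = +1. Now have -(7|41).
41 ≡ 1 (mod 4), so quadratic reciprocity gives (7|41) = (41|7). Reduce: 41 ≡ 6 (mod 7). Now have -(6|7).
Factor out 2: 6 = 2·3. Since 7 ≡ 7 (mod 8), (2|7) = +1. Now have -(3|7).
Both 3 ≡ 3 and 7 ≡ 3 (mod 4), so reciprocity gives (3|7) = -(7|3). Reduce: 7 ≡ 1 (mod 3). Now have (1|3).
(1|3) = 1. Collecting the sign factors: 1.
(-465|547) = 1, and 547 is prime, so -465 is a quadratic residue mod 547.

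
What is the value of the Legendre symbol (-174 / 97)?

Pull out -1: (-174 / 97) = (-1 / 97)·(174 / 97). Since 97 ≡ 1 (mod 4), (-1 / 97) = +1. Now have (174 / 97).
Reduce the numerator: 174 ≡ 77 (mod 97), so (174 / 97) = (77 / 97).
77 ≡ 1 (mod 4), so quadratic reciprocity gives (77 / 97) = (97 / 77). Reduce: 97 ≡ 20 (mod 77). Now have (20 / 77).
Factor out 2: 20 = 2^2·5. Since 77 ≡ 5 (mod 8), (2 / 77) = -1, and (2 / 77)^2 = +1. Now have (5 / 77).
5 ≡ 1 (mod 4), so quadratic reciprocity gives (5 / 77) = (77 / 5). Reduce: 77 ≡ 2 (mod 5). Now have (2 / 5).
Factor out 2: 2 = 2. Since 5 ≡ 5 (mod 8), (2 / 5) = -1. Now have -(1 / 5).
(1 / 5) = 1. Collecting the sign factors: -1.

-1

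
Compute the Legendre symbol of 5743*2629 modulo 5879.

By multiplicativity, (5743·2629/5879) = (5743/5879)·(2629/5879).
First factor (5743/5879):
(5743/5879)
  = -(5879/5743)    [QR: both ≡ 3 mod 4, sign flips]
  = -(136/5743)    [5879 ≡ 136 mod 5743]
  = -(17/5743)    [5743 ≡ 7 mod 8 ⇒ (2/5743)^3 = +1]
  = -(5743/17)    [QR: 17 ≡ 1 mod 4, sign kept]
  = -(14/17)    [5743 ≡ 14 mod 17]
  = -(7/17)    [17 ≡ 1 mod 8 ⇒ (2/17) = +1]
  = -(17/7)    [QR: 17 ≡ 1 mod 4, sign kept]
  = -(3/7)    [17 ≡ 3 mod 7]
  = (7/3)    [QR: both ≡ 3 mod 4, sign flips]
  = (1/3)    [7 ≡ 1 mod 3]
  = 1    [(1/3) = 1]
Second factor (2629/5879):
(2629/5879)
  = (5879/2629)    [QR: 2629 ≡ 1 mod 4, sign kept]
  = (621/2629)    [5879 ≡ 621 mod 2629]
  = (2629/621)    [QR: 621 ≡ 1 mod 4, sign kept]
  = (145/621)    [2629 ≡ 145 mod 621]
  = (621/145)    [QR: 145 ≡ 1 mod 4, sign kept]
  = (41/145)    [621 ≡ 41 mod 145]
  = (145/41)    [QR: 41 ≡ 1 mod 4, sign kept]
  = (22/41)    [145 ≡ 22 mod 41]
  = (11/41)    [41 ≡ 1 mod 8 ⇒ (2/41) = +1]
  = (41/11)    [QR: 41 ≡ 1 mod 4, sign kept]
  = (8/11)    [41 ≡ 8 mod 11]
  = -(1/11)    [11 ≡ 3 mod 8 ⇒ (2/11)^3 = -1]
  = -1    [(1/11) = 1]
Product: (1)·(-1) = -1.

-1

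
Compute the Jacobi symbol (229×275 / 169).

By multiplicativity, (229·275 / 169) = (229 / 169)·(275 / 169).
First factor (229 / 169):
(229 / 169)
  = (60 / 169)    [229 ≡ 60 mod 169]
  = (15 / 169)    [169 ≡ 1 mod 8 ⇒ (2 / 169)^2 = +1]
  = (169 / 15)    [QR: 169 ≡ 1 mod 4, sign kept]
  = (4 / 15)    [169 ≡ 4 mod 15]
  = (1 / 15)    [15 ≡ 7 mod 8 ⇒ (2 / 15)^2 = +1]
  = 1    [(1 / 15) = 1]
Second factor (275 / 169):
(275 / 169)
  = (106 / 169)    [275 ≡ 106 mod 169]
  = (53 / 169)    [169 ≡ 1 mod 8 ⇒ (2 / 169) = +1]
  = (169 / 53)    [QR: 53 ≡ 1 mod 4, sign kept]
  = (10 / 53)    [169 ≡ 10 mod 53]
  = -(5 / 53)    [53 ≡ 5 mod 8 ⇒ (2 / 53) = -1]
  = -(53 / 5)    [QR: 5 ≡ 1 mod 4, sign kept]
  = -(3 / 5)    [53 ≡ 3 mod 5]
  = -(5 / 3)    [QR: 5 ≡ 1 mod 4, sign kept]
  = -(2 / 3)    [5 ≡ 2 mod 3]
  = (1 / 3)    [3 ≡ 3 mod 8 ⇒ (2 / 3) = -1]
  = 1    [(1 / 3) = 1]
Product: (1)·(1) = 1.

1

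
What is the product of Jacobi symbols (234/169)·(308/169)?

By multiplicativity, (234·308/169) = (234/169)·(308/169).
First factor (234/169):
Reduce the numerator: 234 ≡ 65 (mod 169), so (234/169) = (65/169).
65 ≡ 1 (mod 4), so quadratic reciprocity gives (65/169) = (169/65). Reduce: 169 ≡ 39 (mod 65). Now have (39/65).
65 ≡ 1 (mod 4), so quadratic reciprocity gives (39/65) = (65/39). Reduce: 65 ≡ 26 (mod 39). Now have (26/39).
Factor out 2: 26 = 2·13. Since 39 ≡ 7 (mod 8), (2/39) = +1. Now have (13/39).
13 ≡ 1 (mod 4), so quadratic reciprocity gives (13/39) = (39/13). Reduce: 39 ≡ 0 (mod 13). Now have (0/13).
The numerator is now 0 with denominator 13 > 1: the symbol is 0.
Second factor (308/169):
Reduce the numerator: 308 ≡ 139 (mod 169), so (308/169) = (139/169).
169 ≡ 1 (mod 4), so quadratic reciprocity gives (139/169) = (169/139). Reduce: 169 ≡ 30 (mod 139). Now have (30/139).
Factor out 2: 30 = 2·15. Since 139 ≡ 3 (mod 8), (2/139) = -1. Now have -(15/139).
Both 15 ≡ 3 and 139 ≡ 3 (mod 4), so reciprocity gives (15/139) = -(139/15). Reduce: 139 ≡ 4 (mod 15). Now have (4/15).
Factor out 2: 4 = 2^2. Since 15 ≡ 7 (mod 8), (2/15) = +1, and (2/15)^2 = +1. Now have (1/15).
(1/15) = 1. Collecting the sign factors: 1.
Product: (0)·(1) = 0.

0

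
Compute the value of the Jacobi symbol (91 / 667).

-1

(91 / 667)
  = -(667 / 91)    [QR: both ≡ 3 mod 4, sign flips]
  = -(30 / 91)    [667 ≡ 30 mod 91]
  = (15 / 91)    [91 ≡ 3 mod 8 ⇒ (2 / 91) = -1]
  = -(91 / 15)    [QR: both ≡ 3 mod 4, sign flips]
  = -(1 / 15)    [91 ≡ 1 mod 15]
  = -1    [(1 / 15) = 1]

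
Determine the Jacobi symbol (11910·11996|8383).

-1

By multiplicativity, (11910·11996|8383) = (11910|8383)·(11996|8383).
First factor (11910|8383):
Reduce the numerator: 11910 ≡ 3527 (mod 8383), so (11910|8383) = (3527|8383).
Both 3527 ≡ 3 and 8383 ≡ 3 (mod 4), so reciprocity gives (3527|8383) = -(8383|3527). Reduce: 8383 ≡ 1329 (mod 3527). Now have -(1329|3527).
1329 ≡ 1 (mod 4), so quadratic reciprocity gives (1329|3527) = (3527|1329). Reduce: 3527 ≡ 869 (mod 1329). Now have -(869|1329).
869 ≡ 1 (mod 4), so quadratic reciprocity gives (869|1329) = (1329|869). Reduce: 1329 ≡ 460 (mod 869). Now have -(460|869).
Factor out 2: 460 = 2^2·115. Since 869 ≡ 5 (mod 8), (2|869) = -1, and (2|869)^2 = +1. Now have -(115|869).
869 ≡ 1 (mod 4), so quadratic reciprocity gives (115|869) = (869|115). Reduce: 869 ≡ 64 (mod 115). Now have -(64|115).
Factor out 2: 64 = 2^6. Since 115 ≡ 3 (mod 8), (2|115) = -1, and (2|115)^6 = +1. Now have -(1|115).
(1|115) = 1. Collecting the sign factors: -1.
Second factor (11996|8383):
Reduce the numerator: 11996 ≡ 3613 (mod 8383), so (11996|8383) = (3613|8383).
3613 ≡ 1 (mod 4), so quadratic reciprocity gives (3613|8383) = (8383|3613). Reduce: 8383 ≡ 1157 (mod 3613). Now have (1157|3613).
1157 ≡ 1 (mod 4), so quadratic reciprocity gives (1157|3613) = (3613|1157). Reduce: 3613 ≡ 142 (mod 1157). Now have (142|1157).
Factor out 2: 142 = 2·71. Since 1157 ≡ 5 (mod 8), (2|1157) = -1. Now have -(71|1157).
1157 ≡ 1 (mod 4), so quadratic reciprocity gives (71|1157) = (1157|71). Reduce: 1157 ≡ 21 (mod 71). Now have -(21|71).
21 ≡ 1 (mod 4), so quadratic reciprocity gives (21|71) = (71|21). Reduce: 71 ≡ 8 (mod 21). Now have -(8|21).
Factor out 2: 8 = 2^3. Since 21 ≡ 5 (mod 8), (2|21) = -1, and (2|21)^3 = -1. Now have (1|21).
(1|21) = 1. Collecting the sign factors: 1.
Product: (-1)·(1) = -1.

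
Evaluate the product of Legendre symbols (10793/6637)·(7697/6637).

-1

By multiplicativity, (10793·7697/6637) = (10793/6637)·(7697/6637).
First factor (10793/6637):
(10793/6637)
  = (4156/6637)    [10793 ≡ 4156 mod 6637]
  = (1039/6637)    [6637 ≡ 5 mod 8 ⇒ (2/6637)^2 = +1]
  = (6637/1039)    [QR: 6637 ≡ 1 mod 4, sign kept]
  = (403/1039)    [6637 ≡ 403 mod 1039]
  = -(1039/403)    [QR: both ≡ 3 mod 4, sign flips]
  = -(233/403)    [1039 ≡ 233 mod 403]
  = -(403/233)    [QR: 233 ≡ 1 mod 4, sign kept]
  = -(170/233)    [403 ≡ 170 mod 233]
  = -(85/233)    [233 ≡ 1 mod 8 ⇒ (2/233) = +1]
  = -(233/85)    [QR: 85 ≡ 1 mod 4, sign kept]
  = -(63/85)    [233 ≡ 63 mod 85]
  = -(85/63)    [QR: 85 ≡ 1 mod 4, sign kept]
  = -(22/63)    [85 ≡ 22 mod 63]
  = -(11/63)    [63 ≡ 7 mod 8 ⇒ (2/63) = +1]
  = (63/11)    [QR: both ≡ 3 mod 4, sign flips]
  = (8/11)    [63 ≡ 8 mod 11]
  = -(1/11)    [11 ≡ 3 mod 8 ⇒ (2/11)^3 = -1]
  = -1    [(1/11) = 1]
Second factor (7697/6637):
(7697/6637)
  = (1060/6637)    [7697 ≡ 1060 mod 6637]
  = (265/6637)    [6637 ≡ 5 mod 8 ⇒ (2/6637)^2 = +1]
  = (6637/265)    [QR: 265 ≡ 1 mod 4, sign kept]
  = (12/265)    [6637 ≡ 12 mod 265]
  = (3/265)    [265 ≡ 1 mod 8 ⇒ (2/265)^2 = +1]
  = (265/3)    [QR: 265 ≡ 1 mod 4, sign kept]
  = (1/3)    [265 ≡ 1 mod 3]
  = 1    [(1/3) = 1]
Product: (-1)·(1) = -1.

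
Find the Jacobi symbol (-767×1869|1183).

0

By multiplicativity, (-767·1869|1183) = (-767|1183)·(1869|1183).
First factor (-767|1183):
(-767|1183)
  = -(767|1183)    [1183 ≡ 3 mod 4 ⇒ (-1|1183) = -1]
  = (1183|767)    [QR: both ≡ 3 mod 4, sign flips]
  = (416|767)    [1183 ≡ 416 mod 767]
  = (13|767)    [767 ≡ 7 mod 8 ⇒ (2|767)^5 = +1]
  = (767|13)    [QR: 13 ≡ 1 mod 4, sign kept]
  = (0|13)    [767 ≡ 0 mod 13]
  = 0    [numerator 0, gcd > 1]
Second factor (1869|1183):
(1869|1183)
  = (686|1183)    [1869 ≡ 686 mod 1183]
  = (343|1183)    [1183 ≡ 7 mod 8 ⇒ (2|1183) = +1]
  = -(1183|343)    [QR: both ≡ 3 mod 4, sign flips]
  = -(154|343)    [1183 ≡ 154 mod 343]
  = -(77|343)    [343 ≡ 7 mod 8 ⇒ (2|343) = +1]
  = -(343|77)    [QR: 77 ≡ 1 mod 4, sign kept]
  = -(35|77)    [343 ≡ 35 mod 77]
  = -(77|35)    [QR: 77 ≡ 1 mod 4, sign kept]
  = -(7|35)    [77 ≡ 7 mod 35]
  = (35|7)    [QR: both ≡ 3 mod 4, sign flips]
  = (0|7)    [35 ≡ 0 mod 7]
  = 0    [numerator 0, gcd > 1]
Product: (0)·(0) = 0.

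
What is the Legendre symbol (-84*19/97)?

By multiplicativity, (-84·19/97) = (-84/97)·(19/97).
First factor (-84/97):
Pull out -1: (-84/97) = (-1/97)·(84/97). Since 97 ≡ 1 (mod 4), (-1/97) = +1. Now have (84/97).
Factor out 2: 84 = 2^2·21. Since 97 ≡ 1 (mod 8), (2/97) = +1, and (2/97)^2 = +1. Now have (21/97).
21 ≡ 1 (mod 4), so quadratic reciprocity gives (21/97) = (97/21). Reduce: 97 ≡ 13 (mod 21). Now have (13/21).
13 ≡ 1 (mod 4), so quadratic reciprocity gives (13/21) = (21/13). Reduce: 21 ≡ 8 (mod 13). Now have (8/13).
Factor out 2: 8 = 2^3. Since 13 ≡ 5 (mod 8), (2/13) = -1, and (2/13)^3 = -1. Now have -(1/13).
(1/13) = 1. Collecting the sign factors: -1.
Second factor (19/97):
97 ≡ 1 (mod 4), so quadratic reciprocity gives (19/97) = (97/19). Reduce: 97 ≡ 2 (mod 19). Now have (2/19).
Factor out 2: 2 = 2. Since 19 ≡ 3 (mod 8), (2/19) = -1. Now have -(1/19).
(1/19) = 1. Collecting the sign factors: -1.
Product: (-1)·(-1) = 1.

1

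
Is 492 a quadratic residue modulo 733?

Factor out 2: 492 = 2^2·123. Since 733 ≡ 5 (mod 8), (2|733) = -1, and (2|733)^2 = +1. Now have (123|733).
733 ≡ 1 (mod 4), so quadratic reciprocity gives (123|733) = (733|123). Reduce: 733 ≡ 118 (mod 123). Now have (118|123).
Factor out 2: 118 = 2·59. Since 123 ≡ 3 (mod 8), (2|123) = -1. Now have -(59|123).
Both 59 ≡ 3 and 123 ≡ 3 (mod 4), so reciprocity gives (59|123) = -(123|59). Reduce: 123 ≡ 5 (mod 59). Now have (5|59).
5 ≡ 1 (mod 4), so quadratic reciprocity gives (5|59) = (59|5). Reduce: 59 ≡ 4 (mod 5). Now have (4|5).
Factor out 2: 4 = 2^2. Since 5 ≡ 5 (mod 8), (2|5) = -1, and (2|5)^2 = +1. Now have (1|5).
(1|5) = 1. Collecting the sign factors: 1.
The Legendre symbol is 1, so x^2 ≡ 492 (mod 733) has solution.

yes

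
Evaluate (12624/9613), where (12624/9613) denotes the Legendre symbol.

(12624/9613)
  = (3011/9613)    [12624 ≡ 3011 mod 9613]
  = (9613/3011)    [QR: 9613 ≡ 1 mod 4, sign kept]
  = (580/3011)    [9613 ≡ 580 mod 3011]
  = (145/3011)    [3011 ≡ 3 mod 8 ⇒ (2/3011)^2 = +1]
  = (3011/145)    [QR: 145 ≡ 1 mod 4, sign kept]
  = (111/145)    [3011 ≡ 111 mod 145]
  = (145/111)    [QR: 145 ≡ 1 mod 4, sign kept]
  = (34/111)    [145 ≡ 34 mod 111]
  = (17/111)    [111 ≡ 7 mod 8 ⇒ (2/111) = +1]
  = (111/17)    [QR: 17 ≡ 1 mod 4, sign kept]
  = (9/17)    [111 ≡ 9 mod 17]
  = (17/9)    [QR: 9 ≡ 1 mod 4, sign kept]
  = (8/9)    [17 ≡ 8 mod 9]
  = (1/9)    [9 ≡ 1 mod 8 ⇒ (2/9)^3 = +1]
  = 1    [(1/9) = 1]

1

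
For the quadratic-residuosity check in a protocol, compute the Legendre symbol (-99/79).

(-99/79)
  = -(99/79)    [79 ≡ 3 mod 4 ⇒ (-1/79) = -1]
  = -(20/79)    [99 ≡ 20 mod 79]
  = -(5/79)    [79 ≡ 7 mod 8 ⇒ (2/79)^2 = +1]
  = -(79/5)    [QR: 5 ≡ 1 mod 4, sign kept]
  = -(4/5)    [79 ≡ 4 mod 5]
  = -(1/5)    [5 ≡ 5 mod 8 ⇒ (2/5)^2 = +1]
  = -1    [(1/5) = 1]

-1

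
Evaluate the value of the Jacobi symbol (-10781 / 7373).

-1

Pull out -1: (-10781 / 7373) = (-1 / 7373)·(10781 / 7373). Since 7373 ≡ 1 (mod 4), (-1 / 7373) = +1. Now have (10781 / 7373).
Reduce the numerator: 10781 ≡ 3408 (mod 7373), so (10781 / 7373) = (3408 / 7373).
Factor out 2: 3408 = 2^4·213. Since 7373 ≡ 5 (mod 8), (2 / 7373) = -1, and (2 / 7373)^4 = +1. Now have (213 / 7373).
213 ≡ 1 (mod 4), so quadratic reciprocity gives (213 / 7373) = (7373 / 213). Reduce: 7373 ≡ 131 (mod 213). Now have (131 / 213).
213 ≡ 1 (mod 4), so quadratic reciprocity gives (131 / 213) = (213 / 131). Reduce: 213 ≡ 82 (mod 131). Now have (82 / 131).
Factor out 2: 82 = 2·41. Since 131 ≡ 3 (mod 8), (2 / 131) = -1. Now have -(41 / 131).
41 ≡ 1 (mod 4), so quadratic reciprocity gives (41 / 131) = (131 / 41). Reduce: 131 ≡ 8 (mod 41). Now have -(8 / 41).
Factor out 2: 8 = 2^3. Since 41 ≡ 1 (mod 8), (2 / 41) = +1, and (2 / 41)^3 = +1. Now have -(1 / 41).
(1 / 41) = 1. Collecting the sign factors: -1.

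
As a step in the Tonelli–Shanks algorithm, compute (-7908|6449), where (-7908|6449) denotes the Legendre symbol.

-1

(-7908|6449)
  = (4990|6449)    [-7908 ≡ 4990 mod 6449]
  = (2495|6449)    [6449 ≡ 1 mod 8 ⇒ (2|6449) = +1]
  = (6449|2495)    [QR: 6449 ≡ 1 mod 4, sign kept]
  = (1459|2495)    [6449 ≡ 1459 mod 2495]
  = -(2495|1459)    [QR: both ≡ 3 mod 4, sign flips]
  = -(1036|1459)    [2495 ≡ 1036 mod 1459]
  = -(259|1459)    [1459 ≡ 3 mod 8 ⇒ (2|1459)^2 = +1]
  = (1459|259)    [QR: both ≡ 3 mod 4, sign flips]
  = (164|259)    [1459 ≡ 164 mod 259]
  = (41|259)    [259 ≡ 3 mod 8 ⇒ (2|259)^2 = +1]
  = (259|41)    [QR: 41 ≡ 1 mod 4, sign kept]
  = (13|41)    [259 ≡ 13 mod 41]
  = (41|13)    [QR: 13 ≡ 1 mod 4, sign kept]
  = (2|13)    [41 ≡ 2 mod 13]
  = -(1|13)    [13 ≡ 5 mod 8 ⇒ (2|13) = -1]
  = -1    [(1|13) = 1]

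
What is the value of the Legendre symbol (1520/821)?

1

(1520/821)
  = (699/821)    [1520 ≡ 699 mod 821]
  = (821/699)    [QR: 821 ≡ 1 mod 4, sign kept]
  = (122/699)    [821 ≡ 122 mod 699]
  = -(61/699)    [699 ≡ 3 mod 8 ⇒ (2/699) = -1]
  = -(699/61)    [QR: 61 ≡ 1 mod 4, sign kept]
  = -(28/61)    [699 ≡ 28 mod 61]
  = -(7/61)    [61 ≡ 5 mod 8 ⇒ (2/61)^2 = +1]
  = -(61/7)    [QR: 61 ≡ 1 mod 4, sign kept]
  = -(5/7)    [61 ≡ 5 mod 7]
  = -(7/5)    [QR: 5 ≡ 1 mod 4, sign kept]
  = -(2/5)    [7 ≡ 2 mod 5]
  = (1/5)    [5 ≡ 5 mod 8 ⇒ (2/5) = -1]
  = 1    [(1/5) = 1]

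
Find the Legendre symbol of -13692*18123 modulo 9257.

1

By multiplicativity, (-13692·18123|9257) = (-13692|9257)·(18123|9257).
First factor (-13692|9257):
(-13692|9257)
  = (4822|9257)    [-13692 ≡ 4822 mod 9257]
  = (2411|9257)    [9257 ≡ 1 mod 8 ⇒ (2|9257) = +1]
  = (9257|2411)    [QR: 9257 ≡ 1 mod 4, sign kept]
  = (2024|2411)    [9257 ≡ 2024 mod 2411]
  = -(253|2411)    [2411 ≡ 3 mod 8 ⇒ (2|2411)^3 = -1]
  = -(2411|253)    [QR: 253 ≡ 1 mod 4, sign kept]
  = -(134|253)    [2411 ≡ 134 mod 253]
  = (67|253)    [253 ≡ 5 mod 8 ⇒ (2|253) = -1]
  = (253|67)    [QR: 253 ≡ 1 mod 4, sign kept]
  = (52|67)    [253 ≡ 52 mod 67]
  = (13|67)    [67 ≡ 3 mod 8 ⇒ (2|67)^2 = +1]
  = (67|13)    [QR: 13 ≡ 1 mod 4, sign kept]
  = (2|13)    [67 ≡ 2 mod 13]
  = -(1|13)    [13 ≡ 5 mod 8 ⇒ (2|13) = -1]
  = -1    [(1|13) = 1]
Second factor (18123|9257):
(18123|9257)
  = (8866|9257)    [18123 ≡ 8866 mod 9257]
  = (4433|9257)    [9257 ≡ 1 mod 8 ⇒ (2|9257) = +1]
  = (9257|4433)    [QR: 4433 ≡ 1 mod 4, sign kept]
  = (391|4433)    [9257 ≡ 391 mod 4433]
  = (4433|391)    [QR: 4433 ≡ 1 mod 4, sign kept]
  = (132|391)    [4433 ≡ 132 mod 391]
  = (33|391)    [391 ≡ 7 mod 8 ⇒ (2|391)^2 = +1]
  = (391|33)    [QR: 33 ≡ 1 mod 4, sign kept]
  = (28|33)    [391 ≡ 28 mod 33]
  = (7|33)    [33 ≡ 1 mod 8 ⇒ (2|33)^2 = +1]
  = (33|7)    [QR: 33 ≡ 1 mod 4, sign kept]
  = (5|7)    [33 ≡ 5 mod 7]
  = (7|5)    [QR: 5 ≡ 1 mod 4, sign kept]
  = (2|5)    [7 ≡ 2 mod 5]
  = -(1|5)    [5 ≡ 5 mod 8 ⇒ (2|5) = -1]
  = -1    [(1|5) = 1]
Product: (-1)·(-1) = 1.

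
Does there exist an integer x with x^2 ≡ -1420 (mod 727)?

(-1420/727)
  = -(1420/727)    [727 ≡ 3 mod 4 ⇒ (-1/727) = -1]
  = -(693/727)    [1420 ≡ 693 mod 727]
  = -(727/693)    [QR: 693 ≡ 1 mod 4, sign kept]
  = -(34/693)    [727 ≡ 34 mod 693]
  = (17/693)    [693 ≡ 5 mod 8 ⇒ (2/693) = -1]
  = (693/17)    [QR: 17 ≡ 1 mod 4, sign kept]
  = (13/17)    [693 ≡ 13 mod 17]
  = (17/13)    [QR: 13 ≡ 1 mod 4, sign kept]
  = (4/13)    [17 ≡ 4 mod 13]
  = (1/13)    [13 ≡ 5 mod 8 ⇒ (2/13)^2 = +1]
  = 1    [(1/13) = 1]
(-1420/727) = 1, and 727 is prime, so -1420 is a quadratic residue mod 727.

yes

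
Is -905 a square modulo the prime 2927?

no

(-905/2927)
  = (2022/2927)    [-905 ≡ 2022 mod 2927]
  = (1011/2927)    [2927 ≡ 7 mod 8 ⇒ (2/2927) = +1]
  = -(2927/1011)    [QR: both ≡ 3 mod 4, sign flips]
  = -(905/1011)    [2927 ≡ 905 mod 1011]
  = -(1011/905)    [QR: 905 ≡ 1 mod 4, sign kept]
  = -(106/905)    [1011 ≡ 106 mod 905]
  = -(53/905)    [905 ≡ 1 mod 8 ⇒ (2/905) = +1]
  = -(905/53)    [QR: 53 ≡ 1 mod 4, sign kept]
  = -(4/53)    [905 ≡ 4 mod 53]
  = -(1/53)    [53 ≡ 5 mod 8 ⇒ (2/53)^2 = +1]
  = -1    [(1/53) = 1]
(-905/2927) = -1, and 2927 is prime, so -905 is not a quadratic residue mod 2927.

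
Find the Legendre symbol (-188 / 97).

Pull out -1: (-188 / 97) = (-1 / 97)·(188 / 97). Since 97 ≡ 1 (mod 4), (-1 / 97) = +1. Now have (188 / 97).
Reduce the numerator: 188 ≡ 91 (mod 97), so (188 / 97) = (91 / 97).
97 ≡ 1 (mod 4), so quadratic reciprocity gives (91 / 97) = (97 / 91). Reduce: 97 ≡ 6 (mod 91). Now have (6 / 91).
Factor out 2: 6 = 2·3. Since 91 ≡ 3 (mod 8), (2 / 91) = -1. Now have -(3 / 91).
Both 3 ≡ 3 and 91 ≡ 3 (mod 4), so reciprocity gives (3 / 91) = -(91 / 3). Reduce: 91 ≡ 1 (mod 3). Now have (1 / 3).
(1 / 3) = 1. Collecting the sign factors: 1.

1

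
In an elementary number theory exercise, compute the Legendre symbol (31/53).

53 ≡ 1 (mod 4), so quadratic reciprocity gives (31/53) = (53/31). Reduce: 53 ≡ 22 (mod 31). Now have (22/31).
Factor out 2: 22 = 2·11. Since 31 ≡ 7 (mod 8), (2/31) = +1. Now have (11/31).
Both 11 ≡ 3 and 31 ≡ 3 (mod 4), so reciprocity gives (11/31) = -(31/11). Reduce: 31 ≡ 9 (mod 11). Now have -(9/11).
9 ≡ 1 (mod 4), so quadratic reciprocity gives (9/11) = (11/9). Reduce: 11 ≡ 2 (mod 9). Now have -(2/9).
Factor out 2: 2 = 2. Since 9 ≡ 1 (mod 8), (2/9) = +1. Now have -(1/9).
(1/9) = 1. Collecting the sign factors: -1.

-1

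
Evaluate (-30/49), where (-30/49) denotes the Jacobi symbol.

1

(-30/49)
  = (19/49)    [-30 ≡ 19 mod 49]
  = (49/19)    [QR: 49 ≡ 1 mod 4, sign kept]
  = (11/19)    [49 ≡ 11 mod 19]
  = -(19/11)    [QR: both ≡ 3 mod 4, sign flips]
  = -(8/11)    [19 ≡ 8 mod 11]
  = (1/11)    [11 ≡ 3 mod 8 ⇒ (2/11)^3 = -1]
  = 1    [(1/11) = 1]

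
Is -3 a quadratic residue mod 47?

Pull out -1: (-3/47) = (-1/47)·(3/47). Since 47 ≡ 3 (mod 4), (-1/47) = -1. Now have -(3/47).
Both 3 ≡ 3 and 47 ≡ 3 (mod 4), so reciprocity gives (3/47) = -(47/3). Reduce: 47 ≡ 2 (mod 3). Now have (2/3).
Factor out 2: 2 = 2. Since 3 ≡ 3 (mod 8), (2/3) = -1. Now have -(1/3).
(1/3) = 1. Collecting the sign factors: -1.
(-3/47) = -1, and 47 is prime, so -3 is not a quadratic residue mod 47.

no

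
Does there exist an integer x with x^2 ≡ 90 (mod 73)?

no

(90/73)
  = (17/73)    [90 ≡ 17 mod 73]
  = (73/17)    [QR: 17 ≡ 1 mod 4, sign kept]
  = (5/17)    [73 ≡ 5 mod 17]
  = (17/5)    [QR: 5 ≡ 1 mod 4, sign kept]
  = (2/5)    [17 ≡ 2 mod 5]
  = -(1/5)    [5 ≡ 5 mod 8 ⇒ (2/5) = -1]
  = -1    [(1/5) = 1]
The Legendre symbol is -1, so x^2 ≡ 90 (mod 73) has no solution.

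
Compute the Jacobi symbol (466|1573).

-1

(466|1573)
  = -(233|1573)    [1573 ≡ 5 mod 8 ⇒ (2|1573) = -1]
  = -(1573|233)    [QR: 233 ≡ 1 mod 4, sign kept]
  = -(175|233)    [1573 ≡ 175 mod 233]
  = -(233|175)    [QR: 233 ≡ 1 mod 4, sign kept]
  = -(58|175)    [233 ≡ 58 mod 175]
  = -(29|175)    [175 ≡ 7 mod 8 ⇒ (2|175) = +1]
  = -(175|29)    [QR: 29 ≡ 1 mod 4, sign kept]
  = -(1|29)    [175 ≡ 1 mod 29]
  = -1    [(1|29) = 1]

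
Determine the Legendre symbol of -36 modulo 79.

(-36|79)
  = -(36|79)    [79 ≡ 3 mod 4 ⇒ (-1|79) = -1]
  = -(9|79)    [79 ≡ 7 mod 8 ⇒ (2|79)^2 = +1]
  = -(79|9)    [QR: 9 ≡ 1 mod 4, sign kept]
  = -(7|9)    [79 ≡ 7 mod 9]
  = -(9|7)    [QR: 9 ≡ 1 mod 4, sign kept]
  = -(2|7)    [9 ≡ 2 mod 7]
  = -(1|7)    [7 ≡ 7 mod 8 ⇒ (2|7) = +1]
  = -1    [(1|7) = 1]

-1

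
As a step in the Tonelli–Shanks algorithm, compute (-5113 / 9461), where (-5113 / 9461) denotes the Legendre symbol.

-1

Reduce the numerator: -5113 ≡ 4348 (mod 9461), so (-5113 / 9461) = (4348 / 9461).
Factor out 2: 4348 = 2^2·1087. Since 9461 ≡ 5 (mod 8), (2 / 9461) = -1, and (2 / 9461)^2 = +1. Now have (1087 / 9461).
9461 ≡ 1 (mod 4), so quadratic reciprocity gives (1087 / 9461) = (9461 / 1087). Reduce: 9461 ≡ 765 (mod 1087). Now have (765 / 1087).
765 ≡ 1 (mod 4), so quadratic reciprocity gives (765 / 1087) = (1087 / 765). Reduce: 1087 ≡ 322 (mod 765). Now have (322 / 765).
Factor out 2: 322 = 2·161. Since 765 ≡ 5 (mod 8), (2 / 765) = -1. Now have -(161 / 765).
161 ≡ 1 (mod 4), so quadratic reciprocity gives (161 / 765) = (765 / 161). Reduce: 765 ≡ 121 (mod 161). Now have -(121 / 161).
121 ≡ 1 (mod 4), so quadratic reciprocity gives (121 / 161) = (161 / 121). Reduce: 161 ≡ 40 (mod 121). Now have -(40 / 121).
Factor out 2: 40 = 2^3·5. Since 121 ≡ 1 (mod 8), (2 / 121) = +1, and (2 / 121)^3 = +1. Now have -(5 / 121).
5 ≡ 1 (mod 4), so quadratic reciprocity gives (5 / 121) = (121 / 5). Reduce: 121 ≡ 1 (mod 5). Now have -(1 / 5).
(1 / 5) = 1. Collecting the sign factors: -1.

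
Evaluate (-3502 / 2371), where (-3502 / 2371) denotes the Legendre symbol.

-1

Pull out -1: (-3502 / 2371) = (-1 / 2371)·(3502 / 2371). Since 2371 ≡ 3 (mod 4), (-1 / 2371) = -1. Now have -(3502 / 2371).
Reduce the numerator: 3502 ≡ 1131 (mod 2371), so (3502 / 2371) = (1131 / 2371).
Both 1131 ≡ 3 and 2371 ≡ 3 (mod 4), so reciprocity gives (1131 / 2371) = -(2371 / 1131). Reduce: 2371 ≡ 109 (mod 1131). Now have (109 / 1131).
109 ≡ 1 (mod 4), so quadratic reciprocity gives (109 / 1131) = (1131 / 109). Reduce: 1131 ≡ 41 (mod 109). Now have (41 / 109).
41 ≡ 1 (mod 4), so quadratic reciprocity gives (41 / 109) = (109 / 41). Reduce: 109 ≡ 27 (mod 41). Now have (27 / 41).
41 ≡ 1 (mod 4), so quadratic reciprocity gives (27 / 41) = (41 / 27). Reduce: 41 ≡ 14 (mod 27). Now have (14 / 27).
Factor out 2: 14 = 2·7. Since 27 ≡ 3 (mod 8), (2 / 27) = -1. Now have -(7 / 27).
Both 7 ≡ 3 and 27 ≡ 3 (mod 4), so reciprocity gives (7 / 27) = -(27 / 7). Reduce: 27 ≡ 6 (mod 7). Now have (6 / 7).
Factor out 2: 6 = 2·3. Since 7 ≡ 7 (mod 8), (2 / 7) = +1. Now have (3 / 7).
Both 3 ≡ 3 and 7 ≡ 3 (mod 4), so reciprocity gives (3 / 7) = -(7 / 3). Reduce: 7 ≡ 1 (mod 3). Now have -(1 / 3).
(1 / 3) = 1. Collecting the sign factors: -1.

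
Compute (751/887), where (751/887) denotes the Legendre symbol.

Both 751 ≡ 3 and 887 ≡ 3 (mod 4), so reciprocity gives (751/887) = -(887/751). Reduce: 887 ≡ 136 (mod 751). Now have -(136/751).
Factor out 2: 136 = 2^3·17. Since 751 ≡ 7 (mod 8), (2/751) = +1, and (2/751)^3 = +1. Now have -(17/751).
17 ≡ 1 (mod 4), so quadratic reciprocity gives (17/751) = (751/17). Reduce: 751 ≡ 3 (mod 17). Now have -(3/17).
17 ≡ 1 (mod 4), so quadratic reciprocity gives (3/17) = (17/3). Reduce: 17 ≡ 2 (mod 3). Now have -(2/3).
Factor out 2: 2 = 2. Since 3 ≡ 3 (mod 8), (2/3) = -1. Now have (1/3).
(1/3) = 1. Collecting the sign factors: 1.

1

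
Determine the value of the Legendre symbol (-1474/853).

(-1474/853)
  = (232/853)    [-1474 ≡ 232 mod 853]
  = -(29/853)    [853 ≡ 5 mod 8 ⇒ (2/853)^3 = -1]
  = -(853/29)    [QR: 29 ≡ 1 mod 4, sign kept]
  = -(12/29)    [853 ≡ 12 mod 29]
  = -(3/29)    [29 ≡ 5 mod 8 ⇒ (2/29)^2 = +1]
  = -(29/3)    [QR: 29 ≡ 1 mod 4, sign kept]
  = -(2/3)    [29 ≡ 2 mod 3]
  = (1/3)    [3 ≡ 3 mod 8 ⇒ (2/3) = -1]
  = 1    [(1/3) = 1]

1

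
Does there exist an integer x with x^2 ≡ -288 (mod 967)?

no

(-288|967)
  = (679|967)    [-288 ≡ 679 mod 967]
  = -(967|679)    [QR: both ≡ 3 mod 4, sign flips]
  = -(288|679)    [967 ≡ 288 mod 679]
  = -(9|679)    [679 ≡ 7 mod 8 ⇒ (2|679)^5 = +1]
  = -(679|9)    [QR: 9 ≡ 1 mod 4, sign kept]
  = -(4|9)    [679 ≡ 4 mod 9]
  = -(1|9)    [9 ≡ 1 mod 8 ⇒ (2|9)^2 = +1]
  = -1    [(1|9) = 1]
The Legendre symbol is -1, so x^2 ≡ -288 (mod 967) has no solution.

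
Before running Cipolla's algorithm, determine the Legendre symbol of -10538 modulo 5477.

Pull out -1: (-10538/5477) = (-1/5477)·(10538/5477). Since 5477 ≡ 1 (mod 4), (-1/5477) = +1. Now have (10538/5477).
Reduce the numerator: 10538 ≡ 5061 (mod 5477), so (10538/5477) = (5061/5477).
5061 ≡ 1 (mod 4), so quadratic reciprocity gives (5061/5477) = (5477/5061). Reduce: 5477 ≡ 416 (mod 5061). Now have (416/5061).
Factor out 2: 416 = 2^5·13. Since 5061 ≡ 5 (mod 8), (2/5061) = -1, and (2/5061)^5 = -1. Now have -(13/5061).
13 ≡ 1 (mod 4), so quadratic reciprocity gives (13/5061) = (5061/13). Reduce: 5061 ≡ 4 (mod 13). Now have -(4/13).
Factor out 2: 4 = 2^2. Since 13 ≡ 5 (mod 8), (2/13) = -1, and (2/13)^2 = +1. Now have -(1/13).
(1/13) = 1. Collecting the sign factors: -1.

-1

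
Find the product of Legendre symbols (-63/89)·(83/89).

By multiplicativity, (-63·83/89) = (-63/89)·(83/89).
First factor (-63/89):
(-63/89)
  = (63/89)    [89 ≡ 1 mod 4 ⇒ (-1/89) = +1]
  = (89/63)    [QR: 89 ≡ 1 mod 4, sign kept]
  = (26/63)    [89 ≡ 26 mod 63]
  = (13/63)    [63 ≡ 7 mod 8 ⇒ (2/63) = +1]
  = (63/13)    [QR: 13 ≡ 1 mod 4, sign kept]
  = (11/13)    [63 ≡ 11 mod 13]
  = (13/11)    [QR: 13 ≡ 1 mod 4, sign kept]
  = (2/11)    [13 ≡ 2 mod 11]
  = -(1/11)    [11 ≡ 3 mod 8 ⇒ (2/11) = -1]
  = -1    [(1/11) = 1]
Second factor (83/89):
(83/89)
  = (89/83)    [QR: 89 ≡ 1 mod 4, sign kept]
  = (6/83)    [89 ≡ 6 mod 83]
  = -(3/83)    [83 ≡ 3 mod 8 ⇒ (2/83) = -1]
  = (83/3)    [QR: both ≡ 3 mod 4, sign flips]
  = (2/3)    [83 ≡ 2 mod 3]
  = -(1/3)    [3 ≡ 3 mod 8 ⇒ (2/3) = -1]
  = -1    [(1/3) = 1]
Product: (-1)·(-1) = 1.

1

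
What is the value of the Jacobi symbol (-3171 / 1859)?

Reduce the numerator: -3171 ≡ 547 (mod 1859), so (-3171 / 1859) = (547 / 1859).
Both 547 ≡ 3 and 1859 ≡ 3 (mod 4), so reciprocity gives (547 / 1859) = -(1859 / 547). Reduce: 1859 ≡ 218 (mod 547). Now have -(218 / 547).
Factor out 2: 218 = 2·109. Since 547 ≡ 3 (mod 8), (2 / 547) = -1. Now have (109 / 547).
109 ≡ 1 (mod 4), so quadratic reciprocity gives (109 / 547) = (547 / 109). Reduce: 547 ≡ 2 (mod 109). Now have (2 / 109).
Factor out 2: 2 = 2. Since 109 ≡ 5 (mod 8), (2 / 109) = -1. Now have -(1 / 109).
(1 / 109) = 1. Collecting the sign factors: -1.

-1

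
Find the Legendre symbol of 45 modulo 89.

1

(45|89)
  = (89|45)    [QR: 45 ≡ 1 mod 4, sign kept]
  = (44|45)    [89 ≡ 44 mod 45]
  = (11|45)    [45 ≡ 5 mod 8 ⇒ (2|45)^2 = +1]
  = (45|11)    [QR: 45 ≡ 1 mod 4, sign kept]
  = (1|11)    [45 ≡ 1 mod 11]
  = 1    [(1|11) = 1]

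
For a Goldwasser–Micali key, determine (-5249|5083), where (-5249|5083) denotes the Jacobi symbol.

(-5249|5083)
  = -(5249|5083)    [5083 ≡ 3 mod 4 ⇒ (-1|5083) = -1]
  = -(166|5083)    [5249 ≡ 166 mod 5083]
  = (83|5083)    [5083 ≡ 3 mod 8 ⇒ (2|5083) = -1]
  = -(5083|83)    [QR: both ≡ 3 mod 4, sign flips]
  = -(20|83)    [5083 ≡ 20 mod 83]
  = -(5|83)    [83 ≡ 3 mod 8 ⇒ (2|83)^2 = +1]
  = -(83|5)    [QR: 5 ≡ 1 mod 4, sign kept]
  = -(3|5)    [83 ≡ 3 mod 5]
  = -(5|3)    [QR: 5 ≡ 1 mod 4, sign kept]
  = -(2|3)    [5 ≡ 2 mod 3]
  = (1|3)    [3 ≡ 3 mod 8 ⇒ (2|3) = -1]
  = 1    [(1|3) = 1]

1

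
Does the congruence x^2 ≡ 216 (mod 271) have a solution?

no

Factor out 2: 216 = 2^3·27. Since 271 ≡ 7 (mod 8), (2/271) = +1, and (2/271)^3 = +1. Now have (27/271).
Both 27 ≡ 3 and 271 ≡ 3 (mod 4), so reciprocity gives (27/271) = -(271/27). Reduce: 271 ≡ 1 (mod 27). Now have -(1/27).
(1/27) = 1. Collecting the sign factors: -1.
The Legendre symbol is -1, so x^2 ≡ 216 (mod 271) has no solution.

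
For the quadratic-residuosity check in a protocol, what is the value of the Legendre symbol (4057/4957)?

4057 ≡ 1 (mod 4), so quadratic reciprocity gives (4057/4957) = (4957/4057). Reduce: 4957 ≡ 900 (mod 4057). Now have (900/4057).
Factor out 2: 900 = 2^2·225. Since 4057 ≡ 1 (mod 8), (2/4057) = +1, and (2/4057)^2 = +1. Now have (225/4057).
225 ≡ 1 (mod 4), so quadratic reciprocity gives (225/4057) = (4057/225). Reduce: 4057 ≡ 7 (mod 225). Now have (7/225).
225 ≡ 1 (mod 4), so quadratic reciprocity gives (7/225) = (225/7). Reduce: 225 ≡ 1 (mod 7). Now have (1/7).
(1/7) = 1. Collecting the sign factors: 1.

1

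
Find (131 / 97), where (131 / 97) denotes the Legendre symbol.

-1

(131 / 97)
  = (34 / 97)    [131 ≡ 34 mod 97]
  = (17 / 97)    [97 ≡ 1 mod 8 ⇒ (2 / 97) = +1]
  = (97 / 17)    [QR: 17 ≡ 1 mod 4, sign kept]
  = (12 / 17)    [97 ≡ 12 mod 17]
  = (3 / 17)    [17 ≡ 1 mod 8 ⇒ (2 / 17)^2 = +1]
  = (17 / 3)    [QR: 17 ≡ 1 mod 4, sign kept]
  = (2 / 3)    [17 ≡ 2 mod 3]
  = -(1 / 3)    [3 ≡ 3 mod 8 ⇒ (2 / 3) = -1]
  = -1    [(1 / 3) = 1]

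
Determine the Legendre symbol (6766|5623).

-1

(6766|5623)
  = (1143|5623)    [6766 ≡ 1143 mod 5623]
  = -(5623|1143)    [QR: both ≡ 3 mod 4, sign flips]
  = -(1051|1143)    [5623 ≡ 1051 mod 1143]
  = (1143|1051)    [QR: both ≡ 3 mod 4, sign flips]
  = (92|1051)    [1143 ≡ 92 mod 1051]
  = (23|1051)    [1051 ≡ 3 mod 8 ⇒ (2|1051)^2 = +1]
  = -(1051|23)    [QR: both ≡ 3 mod 4, sign flips]
  = -(16|23)    [1051 ≡ 16 mod 23]
  = -(1|23)    [23 ≡ 7 mod 8 ⇒ (2|23)^4 = +1]
  = -1    [(1|23) = 1]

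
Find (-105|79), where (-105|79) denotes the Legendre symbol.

-1

(-105|79)
  = (53|79)    [-105 ≡ 53 mod 79]
  = (79|53)    [QR: 53 ≡ 1 mod 4, sign kept]
  = (26|53)    [79 ≡ 26 mod 53]
  = -(13|53)    [53 ≡ 5 mod 8 ⇒ (2|53) = -1]
  = -(53|13)    [QR: 13 ≡ 1 mod 4, sign kept]
  = -(1|13)    [53 ≡ 1 mod 13]
  = -1    [(1|13) = 1]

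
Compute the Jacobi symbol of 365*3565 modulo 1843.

1

By multiplicativity, (365·3565|1843) = (365|1843)·(3565|1843).
First factor (365|1843):
(365|1843)
  = (1843|365)    [QR: 365 ≡ 1 mod 4, sign kept]
  = (18|365)    [1843 ≡ 18 mod 365]
  = -(9|365)    [365 ≡ 5 mod 8 ⇒ (2|365) = -1]
  = -(365|9)    [QR: 9 ≡ 1 mod 4, sign kept]
  = -(5|9)    [365 ≡ 5 mod 9]
  = -(9|5)    [QR: 5 ≡ 1 mod 4, sign kept]
  = -(4|5)    [9 ≡ 4 mod 5]
  = -(1|5)    [5 ≡ 5 mod 8 ⇒ (2|5)^2 = +1]
  = -1    [(1|5) = 1]
Second factor (3565|1843):
(3565|1843)
  = (1722|1843)    [3565 ≡ 1722 mod 1843]
  = -(861|1843)    [1843 ≡ 3 mod 8 ⇒ (2|1843) = -1]
  = -(1843|861)    [QR: 861 ≡ 1 mod 4, sign kept]
  = -(121|861)    [1843 ≡ 121 mod 861]
  = -(861|121)    [QR: 121 ≡ 1 mod 4, sign kept]
  = -(14|121)    [861 ≡ 14 mod 121]
  = -(7|121)    [121 ≡ 1 mod 8 ⇒ (2|121) = +1]
  = -(121|7)    [QR: 121 ≡ 1 mod 4, sign kept]
  = -(2|7)    [121 ≡ 2 mod 7]
  = -(1|7)    [7 ≡ 7 mod 8 ⇒ (2|7) = +1]
  = -1    [(1|7) = 1]
Product: (-1)·(-1) = 1.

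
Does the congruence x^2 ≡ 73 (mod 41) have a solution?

(73/41)
  = (32/41)    [73 ≡ 32 mod 41]
  = (1/41)    [41 ≡ 1 mod 8 ⇒ (2/41)^5 = +1]
  = 1    [(1/41) = 1]
The Legendre symbol is 1, so x^2 ≡ 73 (mod 41) has solution.

yes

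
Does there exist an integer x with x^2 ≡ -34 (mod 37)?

yes

(-34/37)
  = (3/37)    [-34 ≡ 3 mod 37]
  = (37/3)    [QR: 37 ≡ 1 mod 4, sign kept]
  = (1/3)    [37 ≡ 1 mod 3]
  = 1    [(1/3) = 1]
The Legendre symbol is 1, so x^2 ≡ -34 (mod 37) has solution.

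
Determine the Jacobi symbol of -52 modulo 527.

1

(-52 / 527)
  = (475 / 527)    [-52 ≡ 475 mod 527]
  = -(527 / 475)    [QR: both ≡ 3 mod 4, sign flips]
  = -(52 / 475)    [527 ≡ 52 mod 475]
  = -(13 / 475)    [475 ≡ 3 mod 8 ⇒ (2 / 475)^2 = +1]
  = -(475 / 13)    [QR: 13 ≡ 1 mod 4, sign kept]
  = -(7 / 13)    [475 ≡ 7 mod 13]
  = -(13 / 7)    [QR: 13 ≡ 1 mod 4, sign kept]
  = -(6 / 7)    [13 ≡ 6 mod 7]
  = -(3 / 7)    [7 ≡ 7 mod 8 ⇒ (2 / 7) = +1]
  = (7 / 3)    [QR: both ≡ 3 mod 4, sign flips]
  = (1 / 3)    [7 ≡ 1 mod 3]
  = 1    [(1 / 3) = 1]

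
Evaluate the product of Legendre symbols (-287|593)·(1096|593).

-1

By multiplicativity, (-287·1096|593) = (-287|593)·(1096|593).
First factor (-287|593):
Pull out -1: (-287|593) = (-1|593)·(287|593). Since 593 ≡ 1 (mod 4), (-1|593) = +1. Now have (287|593).
593 ≡ 1 (mod 4), so quadratic reciprocity gives (287|593) = (593|287). Reduce: 593 ≡ 19 (mod 287). Now have (19|287).
Both 19 ≡ 3 and 287 ≡ 3 (mod 4), so reciprocity gives (19|287) = -(287|19). Reduce: 287 ≡ 2 (mod 19). Now have -(2|19).
Factor out 2: 2 = 2. Since 19 ≡ 3 (mod 8), (2|19) = -1. Now have (1|19).
(1|19) = 1. Collecting the sign factors: 1.
Second factor (1096|593):
Reduce the numerator: 1096 ≡ 503 (mod 593), so (1096|593) = (503|593).
593 ≡ 1 (mod 4), so quadratic reciprocity gives (503|593) = (593|503). Reduce: 593 ≡ 90 (mod 503). Now have (90|503).
Factor out 2: 90 = 2·45. Since 503 ≡ 7 (mod 8), (2|503) = +1. Now have (45|503).
45 ≡ 1 (mod 4), so quadratic reciprocity gives (45|503) = (503|45). Reduce: 503 ≡ 8 (mod 45). Now have (8|45).
Factor out 2: 8 = 2^3. Since 45 ≡ 5 (mod 8), (2|45) = -1, and (2|45)^3 = -1. Now have -(1|45).
(1|45) = 1. Collecting the sign factors: -1.
Product: (1)·(-1) = -1.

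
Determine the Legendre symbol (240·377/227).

By multiplicativity, (240·377/227) = (240/227)·(377/227).
First factor (240/227):
Reduce the numerator: 240 ≡ 13 (mod 227), so (240/227) = (13/227).
13 ≡ 1 (mod 4), so quadratic reciprocity gives (13/227) = (227/13). Reduce: 227 ≡ 6 (mod 13). Now have (6/13).
Factor out 2: 6 = 2·3. Since 13 ≡ 5 (mod 8), (2/13) = -1. Now have -(3/13).
13 ≡ 1 (mod 4), so quadratic reciprocity gives (3/13) = (13/3). Reduce: 13 ≡ 1 (mod 3). Now have -(1/3).
(1/3) = 1. Collecting the sign factors: -1.
Second factor (377/227):
Reduce the numerator: 377 ≡ 150 (mod 227), so (377/227) = (150/227).
Factor out 2: 150 = 2·75. Since 227 ≡ 3 (mod 8), (2/227) = -1. Now have -(75/227).
Both 75 ≡ 3 and 227 ≡ 3 (mod 4), so reciprocity gives (75/227) = -(227/75). Reduce: 227 ≡ 2 (mod 75). Now have (2/75).
Factor out 2: 2 = 2. Since 75 ≡ 3 (mod 8), (2/75) = -1. Now have -(1/75).
(1/75) = 1. Collecting the sign factors: -1.
Product: (-1)·(-1) = 1.

1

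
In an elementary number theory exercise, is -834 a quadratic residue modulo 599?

no

Pull out -1: (-834/599) = (-1/599)·(834/599). Since 599 ≡ 3 (mod 4), (-1/599) = -1. Now have -(834/599).
Reduce the numerator: 834 ≡ 235 (mod 599), so (834/599) = (235/599).
Both 235 ≡ 3 and 599 ≡ 3 (mod 4), so reciprocity gives (235/599) = -(599/235). Reduce: 599 ≡ 129 (mod 235). Now have (129/235).
129 ≡ 1 (mod 4), so quadratic reciprocity gives (129/235) = (235/129). Reduce: 235 ≡ 106 (mod 129). Now have (106/129).
Factor out 2: 106 = 2·53. Since 129 ≡ 1 (mod 8), (2/129) = +1. Now have (53/129).
53 ≡ 1 (mod 4), so quadratic reciprocity gives (53/129) = (129/53). Reduce: 129 ≡ 23 (mod 53). Now have (23/53).
53 ≡ 1 (mod 4), so quadratic reciprocity gives (23/53) = (53/23). Reduce: 53 ≡ 7 (mod 23). Now have (7/23).
Both 7 ≡ 3 and 23 ≡ 3 (mod 4), so reciprocity gives (7/23) = -(23/7). Reduce: 23 ≡ 2 (mod 7). Now have -(2/7).
Factor out 2: 2 = 2. Since 7 ≡ 7 (mod 8), (2/7) = +1. Now have -(1/7).
(1/7) = 1. Collecting the sign factors: -1.
The Legendre symbol is -1, so x^2 ≡ -834 (mod 599) has no solution.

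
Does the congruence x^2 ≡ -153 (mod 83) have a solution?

Pull out -1: (-153/83) = (-1/83)·(153/83). Since 83 ≡ 3 (mod 4), (-1/83) = -1. Now have -(153/83).
Reduce the numerator: 153 ≡ 70 (mod 83), so (153/83) = (70/83).
Factor out 2: 70 = 2·35. Since 83 ≡ 3 (mod 8), (2/83) = -1. Now have (35/83).
Both 35 ≡ 3 and 83 ≡ 3 (mod 4), so reciprocity gives (35/83) = -(83/35). Reduce: 83 ≡ 13 (mod 35). Now have -(13/35).
13 ≡ 1 (mod 4), so quadratic reciprocity gives (13/35) = (35/13). Reduce: 35 ≡ 9 (mod 13). Now have -(9/13).
9 ≡ 1 (mod 4), so quadratic reciprocity gives (9/13) = (13/9). Reduce: 13 ≡ 4 (mod 9). Now have -(4/9).
Factor out 2: 4 = 2^2. Since 9 ≡ 1 (mod 8), (2/9) = +1, and (2/9)^2 = +1. Now have -(1/9).
(1/9) = 1. Collecting the sign factors: -1.
(-153/83) = -1, and 83 is prime, so -153 is not a quadratic residue mod 83.

no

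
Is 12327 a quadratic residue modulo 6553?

(12327/6553)
  = (5774/6553)    [12327 ≡ 5774 mod 6553]
  = (2887/6553)    [6553 ≡ 1 mod 8 ⇒ (2/6553) = +1]
  = (6553/2887)    [QR: 6553 ≡ 1 mod 4, sign kept]
  = (779/2887)    [6553 ≡ 779 mod 2887]
  = -(2887/779)    [QR: both ≡ 3 mod 4, sign flips]
  = -(550/779)    [2887 ≡ 550 mod 779]
  = (275/779)    [779 ≡ 3 mod 8 ⇒ (2/779) = -1]
  = -(779/275)    [QR: both ≡ 3 mod 4, sign flips]
  = -(229/275)    [779 ≡ 229 mod 275]
  = -(275/229)    [QR: 229 ≡ 1 mod 4, sign kept]
  = -(46/229)    [275 ≡ 46 mod 229]
  = (23/229)    [229 ≡ 5 mod 8 ⇒ (2/229) = -1]
  = (229/23)    [QR: 229 ≡ 1 mod 4, sign kept]
  = (22/23)    [229 ≡ 22 mod 23]
  = (11/23)    [23 ≡ 7 mod 8 ⇒ (2/23) = +1]
  = -(23/11)    [QR: both ≡ 3 mod 4, sign flips]
  = -(1/11)    [23 ≡ 1 mod 11]
  = -1    [(1/11) = 1]
The Legendre symbol is -1, so x^2 ≡ 12327 (mod 6553) has no solution.

no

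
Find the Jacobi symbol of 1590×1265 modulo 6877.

By multiplicativity, (1590·1265|6877) = (1590|6877)·(1265|6877).
First factor (1590|6877):
(1590|6877)
  = -(795|6877)    [6877 ≡ 5 mod 8 ⇒ (2|6877) = -1]
  = -(6877|795)    [QR: 6877 ≡ 1 mod 4, sign kept]
  = -(517|795)    [6877 ≡ 517 mod 795]
  = -(795|517)    [QR: 517 ≡ 1 mod 4, sign kept]
  = -(278|517)    [795 ≡ 278 mod 517]
  = (139|517)    [517 ≡ 5 mod 8 ⇒ (2|517) = -1]
  = (517|139)    [QR: 517 ≡ 1 mod 4, sign kept]
  = (100|139)    [517 ≡ 100 mod 139]
  = (25|139)    [139 ≡ 3 mod 8 ⇒ (2|139)^2 = +1]
  = (139|25)    [QR: 25 ≡ 1 mod 4, sign kept]
  = (14|25)    [139 ≡ 14 mod 25]
  = (7|25)    [25 ≡ 1 mod 8 ⇒ (2|25) = +1]
  = (25|7)    [QR: 25 ≡ 1 mod 4, sign kept]
  = (4|7)    [25 ≡ 4 mod 7]
  = (1|7)    [7 ≡ 7 mod 8 ⇒ (2|7)^2 = +1]
  = 1    [(1|7) = 1]
Second factor (1265|6877):
(1265|6877)
  = (6877|1265)    [QR: 1265 ≡ 1 mod 4, sign kept]
  = (552|1265)    [6877 ≡ 552 mod 1265]
  = (69|1265)    [1265 ≡ 1 mod 8 ⇒ (2|1265)^3 = +1]
  = (1265|69)    [QR: 69 ≡ 1 mod 4, sign kept]
  = (23|69)    [1265 ≡ 23 mod 69]
  = (69|23)    [QR: 69 ≡ 1 mod 4, sign kept]
  = (0|23)    [69 ≡ 0 mod 23]
  = 0    [numerator 0, gcd > 1]
Product: (1)·(0) = 0.

0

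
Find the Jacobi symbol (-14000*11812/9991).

-1

By multiplicativity, (-14000·11812/9991) = (-14000/9991)·(11812/9991).
First factor (-14000/9991):
(-14000/9991)
  = (5982/9991)    [-14000 ≡ 5982 mod 9991]
  = (2991/9991)    [9991 ≡ 7 mod 8 ⇒ (2/9991) = +1]
  = -(9991/2991)    [QR: both ≡ 3 mod 4, sign flips]
  = -(1018/2991)    [9991 ≡ 1018 mod 2991]
  = -(509/2991)    [2991 ≡ 7 mod 8 ⇒ (2/2991) = +1]
  = -(2991/509)    [QR: 509 ≡ 1 mod 4, sign kept]
  = -(446/509)    [2991 ≡ 446 mod 509]
  = (223/509)    [509 ≡ 5 mod 8 ⇒ (2/509) = -1]
  = (509/223)    [QR: 509 ≡ 1 mod 4, sign kept]
  = (63/223)    [509 ≡ 63 mod 223]
  = -(223/63)    [QR: both ≡ 3 mod 4, sign flips]
  = -(34/63)    [223 ≡ 34 mod 63]
  = -(17/63)    [63 ≡ 7 mod 8 ⇒ (2/63) = +1]
  = -(63/17)    [QR: 17 ≡ 1 mod 4, sign kept]
  = -(12/17)    [63 ≡ 12 mod 17]
  = -(3/17)    [17 ≡ 1 mod 8 ⇒ (2/17)^2 = +1]
  = -(17/3)    [QR: 17 ≡ 1 mod 4, sign kept]
  = -(2/3)    [17 ≡ 2 mod 3]
  = (1/3)    [3 ≡ 3 mod 8 ⇒ (2/3) = -1]
  = 1    [(1/3) = 1]
Second factor (11812/9991):
(11812/9991)
  = (1821/9991)    [11812 ≡ 1821 mod 9991]
  = (9991/1821)    [QR: 1821 ≡ 1 mod 4, sign kept]
  = (886/1821)    [9991 ≡ 886 mod 1821]
  = -(443/1821)    [1821 ≡ 5 mod 8 ⇒ (2/1821) = -1]
  = -(1821/443)    [QR: 1821 ≡ 1 mod 4, sign kept]
  = -(49/443)    [1821 ≡ 49 mod 443]
  = -(443/49)    [QR: 49 ≡ 1 mod 4, sign kept]
  = -(2/49)    [443 ≡ 2 mod 49]
  = -(1/49)    [49 ≡ 1 mod 8 ⇒ (2/49) = +1]
  = -1    [(1/49) = 1]
Product: (1)·(-1) = -1.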